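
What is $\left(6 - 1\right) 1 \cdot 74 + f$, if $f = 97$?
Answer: $467$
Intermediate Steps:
$\left(6 - 1\right) 1 \cdot 74 + f = \left(6 - 1\right) 1 \cdot 74 + 97 = 5 \cdot 1 \cdot 74 + 97 = 5 \cdot 74 + 97 = 370 + 97 = 467$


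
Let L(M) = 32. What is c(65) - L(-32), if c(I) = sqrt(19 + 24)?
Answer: -32 + sqrt(43) ≈ -25.443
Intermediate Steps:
c(I) = sqrt(43)
c(65) - L(-32) = sqrt(43) - 1*32 = sqrt(43) - 32 = -32 + sqrt(43)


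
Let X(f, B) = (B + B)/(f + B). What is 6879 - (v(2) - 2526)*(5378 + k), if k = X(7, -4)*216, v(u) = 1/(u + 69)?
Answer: 861703099/71 ≈ 1.2137e+7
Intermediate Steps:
X(f, B) = 2*B/(B + f) (X(f, B) = (2*B)/(B + f) = 2*B/(B + f))
v(u) = 1/(69 + u)
k = -576 (k = (2*(-4)/(-4 + 7))*216 = (2*(-4)/3)*216 = (2*(-4)*(⅓))*216 = -8/3*216 = -576)
6879 - (v(2) - 2526)*(5378 + k) = 6879 - (1/(69 + 2) - 2526)*(5378 - 576) = 6879 - (1/71 - 2526)*4802 = 6879 - (-179345)*4802/71 = 6879 - 1*(-861214690/71) = 6879 + 861214690/71 = 861703099/71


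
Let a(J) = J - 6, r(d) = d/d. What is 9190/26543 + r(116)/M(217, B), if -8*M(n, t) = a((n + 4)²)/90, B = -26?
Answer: 85936538/259245481 ≈ 0.33149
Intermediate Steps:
r(d) = 1
a(J) = -6 + J
M(n, t) = 1/120 - (4 + n)²/720 (M(n, t) = -(-6 + (n + 4)²)/(8*90) = -(-6 + (4 + n)²)/(8*90) = -(-1/15 + (4 + n)²/90)/8 = 1/120 - (4 + n)²/720)
9190/26543 + r(116)/M(217, B) = 9190/26543 + 1/(1/120 - (4 + 217)²/720) = 9190*(1/26543) + 1/(1/120 - 1/720*221²) = 9190/26543 + 1/(1/120 - 1/720*48841) = 9190/26543 + 1/(1/120 - 48841/720) = 9190/26543 + 1/(-9767/144) = 9190/26543 + 1*(-144/9767) = 9190/26543 - 144/9767 = 85936538/259245481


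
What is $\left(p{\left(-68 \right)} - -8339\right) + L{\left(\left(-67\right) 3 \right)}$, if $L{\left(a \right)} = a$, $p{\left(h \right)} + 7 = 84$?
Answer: $8215$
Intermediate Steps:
$p{\left(h \right)} = 77$ ($p{\left(h \right)} = -7 + 84 = 77$)
$\left(p{\left(-68 \right)} - -8339\right) + L{\left(\left(-67\right) 3 \right)} = \left(77 - -8339\right) - 201 = \left(77 + 8339\right) - 201 = 8416 - 201 = 8215$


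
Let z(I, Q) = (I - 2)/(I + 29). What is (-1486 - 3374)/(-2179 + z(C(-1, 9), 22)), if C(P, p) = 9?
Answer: 36936/16559 ≈ 2.2306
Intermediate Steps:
z(I, Q) = (-2 + I)/(29 + I)
(-1486 - 3374)/(-2179 + z(C(-1, 9), 22)) = (-1486 - 3374)/(-2179 + (-2 + 9)/(29 + 9)) = -4860/(-2179 + 7/38) = -4860/(-82795/38) = -4860*(-38/82795) = 36936/16559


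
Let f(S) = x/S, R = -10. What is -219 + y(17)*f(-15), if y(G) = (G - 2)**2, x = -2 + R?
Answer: -39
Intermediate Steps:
x = -12 (x = -2 - 10 = -12)
f(S) = -12/S
y(G) = (-2 + G)**2
-219 + y(17)*f(-15) = -219 + (-2 + 17)**2*(-12/(-15)) = -219 + 15**2*(-12*(-1/15)) = -219 + 225*(4/5) = -219 + 180 = -39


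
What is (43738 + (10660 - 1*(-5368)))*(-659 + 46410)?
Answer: 2734354266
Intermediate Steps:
(43738 + (10660 - 1*(-5368)))*(-659 + 46410) = (43738 + (10660 + 5368))*45751 = (43738 + 16028)*45751 = 59766*45751 = 2734354266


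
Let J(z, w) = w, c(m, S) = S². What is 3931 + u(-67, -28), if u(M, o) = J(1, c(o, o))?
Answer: 4715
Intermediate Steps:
u(M, o) = o²
3931 + u(-67, -28) = 3931 + (-28)² = 3931 + 784 = 4715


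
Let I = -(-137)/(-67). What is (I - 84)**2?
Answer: 33235225/4489 ≈ 7403.7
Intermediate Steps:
I = -137/67 (I = -(-137)*(-1)/67 = -1*137/67 = -137/67 ≈ -2.0448)
(I - 84)**2 = (-137/67 - 84)**2 = (-5765/67)**2 = 33235225/4489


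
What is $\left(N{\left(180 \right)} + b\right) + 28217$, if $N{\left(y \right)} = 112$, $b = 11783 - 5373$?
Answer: $34739$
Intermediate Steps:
$b = 6410$ ($b = 11783 - 5373 = 6410$)
$\left(N{\left(180 \right)} + b\right) + 28217 = \left(112 + 6410\right) + 28217 = 6522 + 28217 = 34739$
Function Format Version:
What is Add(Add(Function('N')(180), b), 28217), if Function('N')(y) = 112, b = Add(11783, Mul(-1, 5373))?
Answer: 34739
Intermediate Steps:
b = 6410 (b = Add(11783, -5373) = 6410)
Add(Add(Function('N')(180), b), 28217) = Add(Add(112, 6410), 28217) = Add(6522, 28217) = 34739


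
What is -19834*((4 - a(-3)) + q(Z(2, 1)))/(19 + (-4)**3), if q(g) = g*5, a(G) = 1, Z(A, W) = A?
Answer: 257842/45 ≈ 5729.8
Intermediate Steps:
q(g) = 5*g
-19834*((4 - a(-3)) + q(Z(2, 1)))/(19 + (-4)**3) = -19834*((4 - 1*1) + 5*2)/(19 + (-4)**3) = -19834*((4 - 1) + 10)/(19 - 64) = -19834*(3 + 10)/(-45) = -257842*(-1)/45 = -19834*(-13/45) = 257842/45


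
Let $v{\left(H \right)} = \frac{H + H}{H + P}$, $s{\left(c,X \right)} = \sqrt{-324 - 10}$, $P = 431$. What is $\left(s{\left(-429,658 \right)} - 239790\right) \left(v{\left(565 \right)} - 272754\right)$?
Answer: $\frac{5428482997555}{83} - \frac{135830927 i \sqrt{334}}{498} \approx 6.5403 \cdot 10^{10} - 4.9847 \cdot 10^{6} i$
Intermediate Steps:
$s{\left(c,X \right)} = i \sqrt{334}$ ($s{\left(c,X \right)} = \sqrt{-334} = i \sqrt{334}$)
$v{\left(H \right)} = \frac{2 H}{431 + H}$ ($v{\left(H \right)} = \frac{H + H}{H + 431} = \frac{2 H}{431 + H}$)
$\left(s{\left(-429,658 \right)} - 239790\right) \left(v{\left(565 \right)} - 272754\right) = \left(i \sqrt{334} - 239790\right) \left(2 \cdot 565 \frac{1}{431 + 565} - 272754\right) = \left(-239790 + i \sqrt{334}\right) \left(2 \cdot 565 \cdot \frac{1}{996} - 272754\right) = \left(-239790 + i \sqrt{334}\right) \left(\frac{565}{498} - 272754\right) = \left(-239790 + i \sqrt{334}\right) \left(- \frac{135830927}{498}\right) = \frac{5428482997555}{83} - \frac{135830927 i \sqrt{334}}{498}$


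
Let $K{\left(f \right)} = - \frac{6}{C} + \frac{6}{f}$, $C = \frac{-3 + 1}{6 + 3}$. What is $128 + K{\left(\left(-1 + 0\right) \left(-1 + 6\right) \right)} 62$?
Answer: $\frac{8638}{5} \approx 1727.6$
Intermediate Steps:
$C = - \frac{2}{9} \approx -0.22222$
$K{\left(f \right)} = 27 + \frac{6}{f}$ ($K{\left(f \right)} = - \frac{6}{- \frac{2}{9}} + \frac{6}{f} = \left(-6\right) \left(- \frac{9}{2}\right) + \frac{6}{f} = 27 + \frac{6}{f}$)
$128 + K{\left(\left(-1 + 0\right) \left(-1 + 6\right) \right)} 62 = 128 + \left(27 + \frac{6}{\left(-1 + 0\right) \left(-1 + 6\right)}\right) 62 = 128 + \left(27 + \frac{6}{\left(-1\right) 5}\right) 62 = 128 + \left(27 + \frac{6}{-5}\right) 62 = 128 + \left(27 + 6 \left(- \frac{1}{5}\right)\right) 62 = 128 + \left(27 - \frac{6}{5}\right) 62 = 128 + \frac{129}{5} \cdot 62 = 128 + \frac{7998}{5} = \frac{8638}{5}$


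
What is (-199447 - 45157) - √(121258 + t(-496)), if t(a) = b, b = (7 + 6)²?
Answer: -244604 - √121427 ≈ -2.4495e+5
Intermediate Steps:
b = 169 (b = 13² = 169)
t(a) = 169
(-199447 - 45157) - √(121258 + t(-496)) = (-199447 - 45157) - √(121258 + 169) = -244604 - √121427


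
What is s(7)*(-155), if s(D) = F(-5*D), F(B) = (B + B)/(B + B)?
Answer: -155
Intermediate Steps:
F(B) = 1 (F(B) = (2*B)/((2*B)) = (2*B)*(1/(2*B)) = 1)
s(D) = 1
s(7)*(-155) = 1*(-155) = -155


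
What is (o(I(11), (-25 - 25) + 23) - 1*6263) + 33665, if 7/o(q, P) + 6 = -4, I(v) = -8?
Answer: 274013/10 ≈ 27401.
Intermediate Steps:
o(q, P) = -7/10 (o(q, P) = 7/(-6 - 4) = 7/(-10) = 7*(-⅒) = -7/10)
(o(I(11), (-25 - 25) + 23) - 1*6263) + 33665 = (-7/10 - 1*6263) + 33665 = (-7/10 - 6263) + 33665 = -62637/10 + 33665 = 274013/10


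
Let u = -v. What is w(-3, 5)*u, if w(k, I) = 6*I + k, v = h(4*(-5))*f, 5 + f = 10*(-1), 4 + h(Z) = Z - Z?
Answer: -1620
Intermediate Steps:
h(Z) = -4 (h(Z) = -4 + (Z - Z) = -4 + 0 = -4)
f = -15 (f = -5 + 10*(-1) = -5 - 10 = -15)
v = 60 (v = -4*(-15) = 60)
w(k, I) = k + 6*I
u = -60 (u = -1*60 = -60)
w(-3, 5)*u = (-3 + 6*5)*(-60) = (-3 + 30)*(-60) = 27*(-60) = -1620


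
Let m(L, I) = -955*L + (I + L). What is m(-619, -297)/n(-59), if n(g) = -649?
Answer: -590229/649 ≈ -909.44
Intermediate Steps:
m(L, I) = I - 954*L
m(-619, -297)/n(-59) = (-297 - 954*(-619))/(-649) = (-297 + 590526)*(-1/649) = 590229*(-1/649) = -590229/649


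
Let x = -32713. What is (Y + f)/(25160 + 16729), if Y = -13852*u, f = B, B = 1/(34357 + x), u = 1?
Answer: -22772687/68865516 ≈ -0.33068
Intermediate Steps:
B = 1/1644 (B = 1/(34357 - 32713) = 1/1644 ≈ 0.00060827)
f = 1/1644 ≈ 0.00060827
Y = -13852 (Y = -13852*1 = -13852)
(Y + f)/(25160 + 16729) = (-13852 + 1/1644)/(25160 + 16729) = -22772687/1644/41889 = -22772687/1644*1/41889 = -22772687/68865516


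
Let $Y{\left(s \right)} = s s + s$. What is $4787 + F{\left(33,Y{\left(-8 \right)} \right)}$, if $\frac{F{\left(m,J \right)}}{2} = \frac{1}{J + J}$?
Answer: $\frac{268073}{56} \approx 4787.0$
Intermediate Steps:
$Y{\left(s \right)} = s + s^{2}$ ($Y{\left(s \right)} = s^{2} + s = s + s^{2}$)
$F{\left(m,J \right)} = \frac{1}{J}$ ($F{\left(m,J \right)} = \frac{2}{J + J} = \frac{2}{2 J} = 2 \frac{1}{2 J} = \frac{1}{J}$)
$4787 + F{\left(33,Y{\left(-8 \right)} \right)} = 4787 + \frac{1}{\left(-8\right) \left(1 - 8\right)} = 4787 + \frac{1}{\left(-8\right) \left(-7\right)} = 4787 + \frac{1}{56} = \frac{268073}{56}$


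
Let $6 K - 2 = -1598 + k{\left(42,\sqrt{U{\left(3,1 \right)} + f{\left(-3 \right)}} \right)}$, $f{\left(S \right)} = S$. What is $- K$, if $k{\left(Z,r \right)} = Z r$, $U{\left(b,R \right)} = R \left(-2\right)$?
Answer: $266 - 7 i \sqrt{5} \approx 266.0 - 15.652 i$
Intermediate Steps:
$U{\left(b,R \right)} = - 2 R$
$K = -266 + 7 i \sqrt{5}$ ($K = \frac{1}{3} + \frac{-1598 + 42 \sqrt{\left(-2\right) 1 - 3}}{6} = \frac{1}{3} + \frac{-1598 + 42 \sqrt{-2 - 3}}{6} = \frac{1}{3} + \frac{-1598 + 42 \sqrt{-5}}{6} = \frac{1}{3} + \frac{-1598 + 42 i \sqrt{5}}{6} = \frac{1}{3} - \left(\frac{799}{3} - 7 i \sqrt{5}\right) = -266 + 7 i \sqrt{5} \approx -266.0 + 15.652 i$)
$- K = - (-266 + 7 i \sqrt{5}) = 266 - 7 i \sqrt{5}$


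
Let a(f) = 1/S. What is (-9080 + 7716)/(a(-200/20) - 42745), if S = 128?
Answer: 174592/5471359 ≈ 0.031910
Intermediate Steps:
a(f) = 1/128
(-9080 + 7716)/(a(-200/20) - 42745) = (-9080 + 7716)/(1/128 - 42745) = -1364/(-5471359/128) = -1364*(-128/5471359) = 174592/5471359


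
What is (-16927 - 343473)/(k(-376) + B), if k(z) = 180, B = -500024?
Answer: 90100/124961 ≈ 0.72102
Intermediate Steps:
(-16927 - 343473)/(k(-376) + B) = (-16927 - 343473)/(180 - 500024) = -360400/(-499844) = -360400*(-1/499844) = 90100/124961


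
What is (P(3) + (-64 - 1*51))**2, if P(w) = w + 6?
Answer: 11236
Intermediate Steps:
P(w) = 6 + w
(P(3) + (-64 - 1*51))**2 = ((6 + 3) + (-64 - 1*51))**2 = (9 + (-64 - 51))**2 = (9 - 115)**2 = (-106)**2 = 11236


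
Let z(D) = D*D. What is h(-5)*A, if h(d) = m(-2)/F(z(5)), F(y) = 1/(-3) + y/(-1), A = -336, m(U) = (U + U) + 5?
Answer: 252/19 ≈ 13.263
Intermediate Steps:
m(U) = 5 + 2*U (m(U) = 2*U + 5 = 5 + 2*U)
z(D) = D**2
F(y) = -1/3 - y (F(y) = 1*(-1/3) + y*(-1) = -1/3 - y)
h(d) = -3/76 (h(d) = (5 + 2*(-2))/(-1/3 - 1*5**2) = (5 - 4)/(-1/3 - 1*25) = 1/(-1/3 - 25) = 1/(-76/3) = 1*(-3/76) = -3/76)
h(-5)*A = -3/76*(-336) = 252/19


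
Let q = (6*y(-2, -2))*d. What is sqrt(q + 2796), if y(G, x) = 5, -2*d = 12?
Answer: 2*sqrt(654) ≈ 51.147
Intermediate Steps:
d = -6 (d = -1/2*12 = -6)
q = -180 (q = (6*5)*(-6) = 30*(-6) = -180)
sqrt(q + 2796) = sqrt(-180 + 2796) = sqrt(2616) = 2*sqrt(654)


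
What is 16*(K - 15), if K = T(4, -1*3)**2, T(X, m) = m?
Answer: -96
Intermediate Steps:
K = 9 (K = (-1*3)**2 = (-3)**2 = 9)
16*(K - 15) = 16*(9 - 15) = 16*(-6) = -96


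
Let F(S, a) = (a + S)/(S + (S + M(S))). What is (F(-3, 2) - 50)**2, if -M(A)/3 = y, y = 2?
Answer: 358801/144 ≈ 2491.7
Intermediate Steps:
M(A) = -6 (M(A) = -3*2 = -6)
F(S, a) = (S + a)/(-6 + 2*S) (F(S, a) = (a + S)/(S + (S - 6)) = (S + a)/(S + (-6 + S)) = (S + a)/(-6 + 2*S))
(F(-3, 2) - 50)**2 = ((-3 + 2)/(2*(-3 - 3)) - 50)**2 = ((1/2)*(-1)/(-6) - 50)**2 = ((1/2)*(-1/6)*(-1) - 50)**2 = (1/12 - 50)**2 = (-599/12)**2 = 358801/144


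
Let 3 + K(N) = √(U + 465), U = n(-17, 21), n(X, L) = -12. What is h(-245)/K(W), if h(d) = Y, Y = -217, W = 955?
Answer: -217/148 - 217*√453/444 ≈ -11.868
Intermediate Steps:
h(d) = -217
U = -12
K(N) = -3 + √453 (K(N) = -3 + √(-12 + 465) = -3 + √453)
h(-245)/K(W) = -217/(-3 + √453)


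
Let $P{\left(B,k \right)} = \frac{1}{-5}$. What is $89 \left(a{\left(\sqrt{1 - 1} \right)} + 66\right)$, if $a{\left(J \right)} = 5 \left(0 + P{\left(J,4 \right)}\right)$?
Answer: $5785$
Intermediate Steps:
$P{\left(B,k \right)} = - \frac{1}{5}$
$a{\left(J \right)} = -1$ ($a{\left(J \right)} = 5 \left(0 - \frac{1}{5}\right) = 5 \left(- \frac{1}{5}\right) = -1$)
$89 \left(a{\left(\sqrt{1 - 1} \right)} + 66\right) = 89 \left(-1 + 66\right) = 89 \cdot 65 = 5785$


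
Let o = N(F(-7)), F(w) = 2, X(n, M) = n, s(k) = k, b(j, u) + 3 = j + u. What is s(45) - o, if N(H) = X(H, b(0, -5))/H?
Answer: 44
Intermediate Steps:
b(j, u) = -3 + j + u (b(j, u) = -3 + (j + u) = -3 + j + u)
N(H) = 1 (N(H) = H/H = 1)
o = 1
s(45) - o = 45 - 1*1 = 45 - 1 = 44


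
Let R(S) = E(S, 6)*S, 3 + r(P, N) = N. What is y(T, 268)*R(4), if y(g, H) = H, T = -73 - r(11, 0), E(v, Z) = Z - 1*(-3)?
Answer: 9648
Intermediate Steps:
r(P, N) = -3 + N
E(v, Z) = 3 + Z (E(v, Z) = Z + 3 = 3 + Z)
T = -70 (T = -73 - (-3 + 0) = -73 - 1*(-3) = -73 + 3 = -70)
R(S) = 9*S (R(S) = (3 + 6)*S = 9*S)
y(T, 268)*R(4) = 268*(9*4) = 268*36 = 9648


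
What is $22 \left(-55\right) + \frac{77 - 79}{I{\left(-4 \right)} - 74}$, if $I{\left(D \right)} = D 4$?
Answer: $- \frac{54449}{45} \approx -1210.0$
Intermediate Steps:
$I{\left(D \right)} = 4 D$
$22 \left(-55\right) + \frac{77 - 79}{I{\left(-4 \right)} - 74} = 22 \left(-55\right) + \frac{77 - 79}{4 \left(-4\right) - 74} = -1210 - \frac{2}{-16 - 74} = -1210 - \frac{2}{-90} = -1210 - - \frac{1}{45} = -1210 + \frac{1}{45} = - \frac{54449}{45}$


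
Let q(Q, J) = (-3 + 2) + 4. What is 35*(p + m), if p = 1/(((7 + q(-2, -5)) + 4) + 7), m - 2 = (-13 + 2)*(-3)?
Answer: 3680/3 ≈ 1226.7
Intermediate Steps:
q(Q, J) = 3 (q(Q, J) = -1 + 4 = 3)
m = 35 (m = 2 + (-13 + 2)*(-3) = 2 - 11*(-3) = 2 + 33 = 35)
p = 1/21 (p = 1/(((7 + 3) + 4) + 7) = 1/((10 + 4) + 7) = 1/(14 + 7) = 1/21 ≈ 0.047619)
35*(p + m) = 35*(1/21 + 35) = 35*(736/21) = 3680/3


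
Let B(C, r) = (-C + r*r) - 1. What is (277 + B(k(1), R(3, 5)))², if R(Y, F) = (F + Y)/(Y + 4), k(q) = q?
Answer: 183304521/2401 ≈ 76345.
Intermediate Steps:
R(Y, F) = (F + Y)/(4 + Y)
B(C, r) = -1 + r² - C (B(C, r) = (-C + r²) - 1 = (r² - C) - 1 = -1 + r² - C)
(277 + B(k(1), R(3, 5)))² = (277 + (-1 + ((5 + 3)/(4 + 3))² - 1*1))² = (277 + (-1 + (8/7)² - 1))² = (277 + (-1 + 64/49 - 1))² = (277 - 34/49)² = (13539/49)² = 183304521/2401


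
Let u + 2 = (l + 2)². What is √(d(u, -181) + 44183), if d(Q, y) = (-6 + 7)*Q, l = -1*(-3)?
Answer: 31*√46 ≈ 210.25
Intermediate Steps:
l = 3
u = 23 (u = -2 + (3 + 2)² = -2 + 5² = -2 + 25 = 23)
d(Q, y) = Q (d(Q, y) = 1*Q = Q)
√(d(u, -181) + 44183) = √(23 + 44183) = √44206 = 31*√46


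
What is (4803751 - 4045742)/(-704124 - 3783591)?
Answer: -758009/4487715 ≈ -0.16891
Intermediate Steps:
(4803751 - 4045742)/(-704124 - 3783591) = 758009/(-4487715) = 758009*(-1/4487715) = -758009/4487715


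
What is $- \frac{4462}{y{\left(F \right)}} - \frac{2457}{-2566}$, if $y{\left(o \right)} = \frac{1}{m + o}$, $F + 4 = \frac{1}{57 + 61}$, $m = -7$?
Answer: $\frac{7425140525}{151394} \approx 49045.0$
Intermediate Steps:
$F = - \frac{471}{118}$ ($F = -4 + \frac{1}{57 + 61} = -4 + \frac{1}{118} = - \frac{471}{118} \approx -3.9915$)
$y{\left(o \right)} = \frac{1}{-7 + o}$
$- \frac{4462}{y{\left(F \right)}} - \frac{2457}{-2566} = - \frac{4462}{\frac{1}{-7 - \frac{471}{118}}} - \frac{2457}{-2566} = - \frac{4462}{\frac{1}{- \frac{1297}{118}}} - - \frac{2457}{2566} = - \frac{4462}{- \frac{118}{1297}} + \frac{2457}{2566} = \left(-4462\right) \left(- \frac{1297}{118}\right) + \frac{2457}{2566} = \frac{2893607}{59} + \frac{2457}{2566} = \frac{7425140525}{151394}$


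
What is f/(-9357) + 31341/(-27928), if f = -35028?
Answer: 228334749/87107432 ≈ 2.6213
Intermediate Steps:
f/(-9357) + 31341/(-27928) = -35028/(-9357) + 31341/(-27928) = -35028*(-1/9357) + 31341*(-1/27928) = 11676/3119 - 31341/27928 = 228334749/87107432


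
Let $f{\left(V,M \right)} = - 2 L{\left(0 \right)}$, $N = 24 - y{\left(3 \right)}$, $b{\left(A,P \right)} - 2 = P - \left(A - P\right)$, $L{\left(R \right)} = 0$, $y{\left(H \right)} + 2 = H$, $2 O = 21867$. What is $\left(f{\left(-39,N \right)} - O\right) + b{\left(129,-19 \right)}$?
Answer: $- \frac{22197}{2} \approx -11099.0$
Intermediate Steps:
$O = \frac{21867}{2}$ ($O = \frac{1}{2} \cdot 21867 = \frac{21867}{2} \approx 10934.0$)
$y{\left(H \right)} = -2 + H$
$b{\left(A,P \right)} = 2 - A + 2 P$ ($b{\left(A,P \right)} = 2 + \left(P - \left(A - P\right)\right) = 2 - \left(A - 2 P\right) = 2 - A + 2 P$)
$N = 23$ ($N = 24 - \left(-2 + 3\right) = 24 - 1 = 23$)
$f{\left(V,M \right)} = 0$ ($f{\left(V,M \right)} = \left(-2\right) 0 = 0$)
$\left(f{\left(-39,N \right)} - O\right) + b{\left(129,-19 \right)} = \left(0 - \frac{21867}{2}\right) + \left(2 - 129 + 2 \left(-19\right)\right) = \left(0 - \frac{21867}{2}\right) - 165 = - \frac{21867}{2} - 165 = - \frac{22197}{2}$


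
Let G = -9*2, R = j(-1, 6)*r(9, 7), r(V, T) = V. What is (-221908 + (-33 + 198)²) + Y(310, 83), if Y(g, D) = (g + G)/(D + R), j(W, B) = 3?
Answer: -10707419/55 ≈ -1.9468e+5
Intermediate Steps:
R = 27 (R = 3*9 = 27)
G = -18
Y(g, D) = (-18 + g)/(27 + D) (Y(g, D) = (g - 18)/(D + 27) = (-18 + g)/(27 + D))
(-221908 + (-33 + 198)²) + Y(310, 83) = (-221908 + (-33 + 198)²) + (-18 + 310)/(27 + 83) = (-221908 + 165²) + 292/110 = (-221908 + 27225) + (1/110)*292 = -194683 + 146/55 = -10707419/55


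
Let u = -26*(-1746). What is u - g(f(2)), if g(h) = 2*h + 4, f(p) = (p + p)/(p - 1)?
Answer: 45384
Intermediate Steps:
u = 45396
f(p) = 2*p/(-1 + p) (f(p) = (2*p)/(-1 + p) = 2*p/(-1 + p))
g(h) = 4 + 2*h
u - g(f(2)) = 45396 - (4 + 2*(2*2/(-1 + 2))) = 45396 - (4 + 2*(2*2/1)) = 45396 - (4 + 2*(2*2*1)) = 45396 - (4 + 2*4) = 45396 - (4 + 8) = 45396 - 1*12 = 45396 - 12 = 45384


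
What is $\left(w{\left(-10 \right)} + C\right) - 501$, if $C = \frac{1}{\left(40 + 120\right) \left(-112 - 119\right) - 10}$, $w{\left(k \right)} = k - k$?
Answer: $- \frac{18521971}{36970} \approx -501.0$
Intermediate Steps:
$w{\left(k \right)} = 0$
$C = - \frac{1}{36970}$ ($C = \frac{1}{160 \left(-231\right) - 10} = \frac{1}{-36960 - 10} = \frac{1}{-36970} = - \frac{1}{36970} \approx -2.7049 \cdot 10^{-5}$)
$\left(w{\left(-10 \right)} + C\right) - 501 = \left(0 - \frac{1}{36970}\right) - 501 = - \frac{1}{36970} - 501 = - \frac{18521971}{36970}$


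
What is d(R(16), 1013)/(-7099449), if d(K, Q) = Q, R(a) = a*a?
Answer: -1013/7099449 ≈ -0.00014269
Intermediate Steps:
R(a) = a²
d(R(16), 1013)/(-7099449) = 1013/(-7099449) = 1013*(-1/7099449) = -1013/7099449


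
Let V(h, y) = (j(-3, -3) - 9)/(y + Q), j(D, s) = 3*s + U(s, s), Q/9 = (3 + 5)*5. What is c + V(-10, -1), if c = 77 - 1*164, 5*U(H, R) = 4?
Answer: -156251/1795 ≈ -87.048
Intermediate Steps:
U(H, R) = ⅘ (U(H, R) = (⅕)*4 = ⅘)
Q = 360 (Q = 9*((3 + 5)*5) = 9*(8*5) = 9*40 = 360)
c = -87 (c = 77 - 164 = -87)
j(D, s) = ⅘ + 3*s (j(D, s) = 3*s + ⅘ = ⅘ + 3*s)
V(h, y) = -86/(5*(360 + y)) (V(h, y) = ((⅘ + 3*(-3)) - 9)/(y + 360) = ((⅘ - 9) - 9)/(360 + y) = (-41/5 - 9)/(360 + y) = -86/(5*(360 + y)))
c + V(-10, -1) = -87 - 86/(1800 + 5*(-1)) = -87 - 86/(1800 - 5) = -87 - 86/1795 = -156251/1795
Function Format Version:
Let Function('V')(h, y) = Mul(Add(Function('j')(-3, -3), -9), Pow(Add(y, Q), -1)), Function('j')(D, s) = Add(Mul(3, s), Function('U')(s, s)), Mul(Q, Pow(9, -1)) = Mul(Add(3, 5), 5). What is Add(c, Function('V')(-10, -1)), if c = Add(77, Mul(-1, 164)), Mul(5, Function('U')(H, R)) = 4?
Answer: Rational(-156251, 1795) ≈ -87.048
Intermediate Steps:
Function('U')(H, R) = Rational(4, 5) (Function('U')(H, R) = Mul(Rational(1, 5), 4) = Rational(4, 5))
Q = 360 (Q = Mul(9, Mul(Add(3, 5), 5)) = Mul(9, Mul(8, 5)) = Mul(9, 40) = 360)
c = -87 (c = Add(77, -164) = -87)
Function('j')(D, s) = Add(Rational(4, 5), Mul(3, s)) (Function('j')(D, s) = Add(Mul(3, s), Rational(4, 5)) = Add(Rational(4, 5), Mul(3, s)))
Function('V')(h, y) = Mul(Rational(-86, 5), Pow(Add(360, y), -1)) (Function('V')(h, y) = Mul(Add(Add(Rational(4, 5), Mul(3, -3)), -9), Pow(Add(y, 360), -1)) = Mul(Add(Add(Rational(4, 5), -9), -9), Pow(Add(360, y), -1)) = Mul(Add(Rational(-41, 5), -9), Pow(Add(360, y), -1)) = Mul(Rational(-86, 5), Pow(Add(360, y), -1)))
Add(c, Function('V')(-10, -1)) = Add(-87, Mul(-86, Pow(Add(1800, Mul(5, -1)), -1))) = Add(-87, Mul(-86, Pow(Add(1800, -5), -1))) = Add(-87, Mul(-86, Pow(1795, -1))) = Add(-87, Mul(-86, Rational(1, 1795))) = Add(-87, Rational(-86, 1795)) = Rational(-156251, 1795)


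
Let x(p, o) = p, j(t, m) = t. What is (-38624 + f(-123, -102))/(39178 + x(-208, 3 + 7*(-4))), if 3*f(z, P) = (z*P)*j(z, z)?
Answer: -55301/3897 ≈ -14.191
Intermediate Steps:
f(z, P) = P*z**2/3 (f(z, P) = ((z*P)*z)/3 = ((P*z)*z)/3 = (P*z**2)/3 = P*z**2/3)
(-38624 + f(-123, -102))/(39178 + x(-208, 3 + 7*(-4))) = (-38624 + (1/3)*(-102)*(-123)**2)/(39178 - 208) = (-38624 + (1/3)*(-102)*15129)/38970 = (-38624 - 514386)*(1/38970) = -553010*1/38970 = -55301/3897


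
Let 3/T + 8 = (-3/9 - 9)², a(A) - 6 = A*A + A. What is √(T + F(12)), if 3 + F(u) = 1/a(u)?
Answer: I*√30344194/3204 ≈ 1.7193*I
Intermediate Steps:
a(A) = 6 + A + A² (a(A) = 6 + (A*A + A) = 6 + (A² + A) = 6 + (A + A²) = 6 + A + A²)
F(u) = -3 + 1/(6 + u + u²)
T = 27/712 (T = 3/(-8 + (-3/9 - 9)²) = 3/(-8 + (-3*⅑ - 9)²) = 3/(-8 + (-⅓ - 9)²) = 3/(-8 + (-28/3)²) = 3/(-8 + 784/9) = 3/(712/9) = 3*(9/712) = 27/712 ≈ 0.037921)
√(T + F(12)) = √(27/712 + (-3 + 1/(6 + 12 + 12²))) = √(27/712 + (-3 + 1/(6 + 12 + 144))) = √(27/712 + (-3 + 1/162)) = √(27/712 - 485/162) = √(-170473/57672) = I*√30344194/3204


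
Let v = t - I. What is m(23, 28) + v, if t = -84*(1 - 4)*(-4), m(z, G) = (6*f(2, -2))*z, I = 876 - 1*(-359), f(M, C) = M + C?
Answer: -2243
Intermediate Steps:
f(M, C) = C + M
I = 1235 (I = 876 + 359 = 1235)
m(z, G) = 0 (m(z, G) = (6*(-2 + 2))*z = (6*0)*z = 0*z = 0)
t = -1008 (t = -(-252)*(-4) = -84*12 = -1008)
v = -2243 (v = -1008 - 1*1235 = -1008 - 1235 = -2243)
m(23, 28) + v = 0 - 2243 = -2243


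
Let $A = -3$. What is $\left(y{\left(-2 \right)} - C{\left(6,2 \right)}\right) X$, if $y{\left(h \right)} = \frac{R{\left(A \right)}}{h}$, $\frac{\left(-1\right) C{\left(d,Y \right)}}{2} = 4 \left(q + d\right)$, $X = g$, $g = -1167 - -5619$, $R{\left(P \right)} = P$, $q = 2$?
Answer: $291606$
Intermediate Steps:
$g = 4452$ ($g = -1167 + 5619 = 4452$)
$X = 4452$
$C{\left(d,Y \right)} = -16 - 8 d$ ($C{\left(d,Y \right)} = - 2 \cdot 4 \left(2 + d\right) = - 2 \left(8 + 4 d\right) = -16 - 8 d$)
$y{\left(h \right)} = - \frac{3}{h}$
$\left(y{\left(-2 \right)} - C{\left(6,2 \right)}\right) X = \left(- \frac{3}{-2} - \left(-16 - 48\right)\right) 4452 = \left(\left(-3\right) \left(- \frac{1}{2}\right) - \left(-16 - 48\right)\right) 4452 = \left(\frac{3}{2} - -64\right) 4452 = \left(\frac{3}{2} + 64\right) 4452 = \frac{131}{2} \cdot 4452 = 291606$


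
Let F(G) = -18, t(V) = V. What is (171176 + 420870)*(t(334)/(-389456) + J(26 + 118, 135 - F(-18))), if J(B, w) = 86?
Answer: 4957331704143/97364 ≈ 5.0915e+7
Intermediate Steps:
(171176 + 420870)*(t(334)/(-389456) + J(26 + 118, 135 - F(-18))) = (171176 + 420870)*(334/(-389456) + 86) = 592046*(334*(-1/389456) + 86) = 592046*(-167/194728 + 86) = 592046*(16746441/194728) = 4957331704143/97364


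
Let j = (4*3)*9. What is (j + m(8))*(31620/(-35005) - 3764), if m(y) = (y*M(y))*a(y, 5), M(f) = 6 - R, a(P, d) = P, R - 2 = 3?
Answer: -4533591136/7001 ≈ -6.4756e+5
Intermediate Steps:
R = 5 (R = 2 + 3 = 5)
M(f) = 1 (M(f) = 6 - 1*5 = 6 - 5 = 1)
j = 108 (j = 12*9 = 108)
m(y) = y² (m(y) = (y*1)*y = y*y = y²)
(j + m(8))*(31620/(-35005) - 3764) = (108 + 8²)*(31620/(-35005) - 3764) = (108 + 64)*(31620*(-1/35005) - 3764) = 172*(-6324/7001 - 3764) = 172*(-26358088/7001) = -4533591136/7001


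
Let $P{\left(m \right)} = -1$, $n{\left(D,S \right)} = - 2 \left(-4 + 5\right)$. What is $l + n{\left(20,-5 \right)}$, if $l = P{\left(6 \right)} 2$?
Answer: $-4$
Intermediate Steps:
$n{\left(D,S \right)} = -2$ ($n{\left(D,S \right)} = \left(-2\right) 1 = -2$)
$l = -2$ ($l = \left(-1\right) 2 = -2$)
$l + n{\left(20,-5 \right)} = -2 - 2 = -4$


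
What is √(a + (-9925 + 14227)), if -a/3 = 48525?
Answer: 3*I*√15697 ≈ 375.86*I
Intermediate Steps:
a = -145575 (a = -3*48525 = -145575)
√(a + (-9925 + 14227)) = √(-145575 + (-9925 + 14227)) = √(-145575 + 4302) = √(-141273) = 3*I*√15697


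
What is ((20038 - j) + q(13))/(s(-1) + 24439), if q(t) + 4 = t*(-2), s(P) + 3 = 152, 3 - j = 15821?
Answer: 5971/4098 ≈ 1.4571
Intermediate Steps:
j = -15818 (j = 3 - 1*15821 = 3 - 15821 = -15818)
s(P) = 149 (s(P) = -3 + 152 = 149)
q(t) = -4 - 2*t (q(t) = -4 + t*(-2) = -4 - 2*t)
((20038 - j) + q(13))/(s(-1) + 24439) = ((20038 - 1*(-15818)) + (-4 - 2*13))/(149 + 24439) = ((20038 + 15818) + (-4 - 26))/24588 = (35856 - 30)*(1/24588) = 35826*(1/24588) = 5971/4098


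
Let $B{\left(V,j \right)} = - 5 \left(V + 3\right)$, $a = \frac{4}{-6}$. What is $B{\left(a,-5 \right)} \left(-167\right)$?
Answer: $\frac{5845}{3} \approx 1948.3$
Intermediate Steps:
$a = - \frac{2}{3}$ ($a = 4 \left(- \frac{1}{6}\right) = - \frac{2}{3} \approx -0.66667$)
$B{\left(V,j \right)} = -15 - 5 V$ ($B{\left(V,j \right)} = - 5 \left(3 + V\right) = -15 - 5 V$)
$B{\left(a,-5 \right)} \left(-167\right) = \left(-15 - - \frac{10}{3}\right) \left(-167\right) = \left(-15 + \frac{10}{3}\right) \left(-167\right) = \left(- \frac{35}{3}\right) \left(-167\right) = \frac{5845}{3}$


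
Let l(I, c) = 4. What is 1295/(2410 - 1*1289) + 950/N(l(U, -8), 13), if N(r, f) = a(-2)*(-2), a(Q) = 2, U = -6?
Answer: -529885/2242 ≈ -236.34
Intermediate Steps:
N(r, f) = -4 (N(r, f) = 2*(-2) = -4)
1295/(2410 - 1*1289) + 950/N(l(U, -8), 13) = 1295/(2410 - 1*1289) + 950/(-4) = 1295/(2410 - 1289) + 950*(-¼) = 1295/1121 - 475/2 = -529885/2242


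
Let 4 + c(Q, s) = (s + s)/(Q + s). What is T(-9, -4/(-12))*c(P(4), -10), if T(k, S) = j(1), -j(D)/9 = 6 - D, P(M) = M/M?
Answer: 80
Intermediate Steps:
P(M) = 1
c(Q, s) = -4 + 2*s/(Q + s) (c(Q, s) = -4 + (s + s)/(Q + s) = -4 + (2*s)/(Q + s) = -4 + 2*s/(Q + s))
j(D) = -54 + 9*D (j(D) = -9*(6 - D) = -54 + 9*D)
T(k, S) = -45 (T(k, S) = -54 + 9*1 = -54 + 9 = -45)
T(-9, -4/(-12))*c(P(4), -10) = -90*(-1*(-10) - 2*1)/(1 - 10) = -90*(10 - 2)/(-9) = -90*(-1)*8/9 = -45*(-16/9) = 80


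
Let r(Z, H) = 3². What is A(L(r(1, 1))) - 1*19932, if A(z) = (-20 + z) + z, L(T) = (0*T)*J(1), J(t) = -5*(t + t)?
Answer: -19952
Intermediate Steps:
r(Z, H) = 9
J(t) = -10*t
L(T) = 0 (L(T) = (0*T)*(-10*1) = 0*(-10) = 0)
A(z) = -20 + 2*z
A(L(r(1, 1))) - 1*19932 = (-20 + 2*0) - 1*19932 = (-20 + 0) - 19932 = -20 - 19932 = -19952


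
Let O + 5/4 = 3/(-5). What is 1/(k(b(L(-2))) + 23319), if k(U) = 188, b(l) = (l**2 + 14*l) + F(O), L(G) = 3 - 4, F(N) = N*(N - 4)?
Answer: 1/23507 ≈ 4.2541e-5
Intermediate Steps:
O = -37/20 (O = -5/4 + 3/(-5) = -5/4 + 3*(-1/5) = -5/4 - 3/5 = -37/20 ≈ -1.8500)
F(N) = N*(-4 + N)
L(G) = -1
b(l) = 4329/400 + l**2 + 14*l (b(l) = (l**2 + 14*l) - 37*(-4 - 37/20)/20 = (l**2 + 14*l) - 37/20*(-117/20) = (l**2 + 14*l) + 4329/400 = 4329/400 + l**2 + 14*l)
1/(k(b(L(-2))) + 23319) = 1/(188 + 23319) = 1/23507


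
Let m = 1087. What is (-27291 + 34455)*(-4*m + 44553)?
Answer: 288028620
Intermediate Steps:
(-27291 + 34455)*(-4*m + 44553) = (-27291 + 34455)*(-4*1087 + 44553) = 7164*(-4348 + 44553) = 7164*40205 = 288028620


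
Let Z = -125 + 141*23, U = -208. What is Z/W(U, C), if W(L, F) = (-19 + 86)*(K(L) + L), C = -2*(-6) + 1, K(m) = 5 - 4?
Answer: -3118/13869 ≈ -0.22482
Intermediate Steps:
K(m) = 1
Z = 3118 (Z = -125 + 3243 = 3118)
C = 13 (C = 12 + 1 = 13)
W(L, F) = 67 + 67*L (W(L, F) = (-19 + 86)*(1 + L) = 67*(1 + L) = 67 + 67*L)
Z/W(U, C) = 3118/(67 + 67*(-208)) = 3118/(67 - 13936) = 3118/(-13869) = 3118*(-1/13869) = -3118/13869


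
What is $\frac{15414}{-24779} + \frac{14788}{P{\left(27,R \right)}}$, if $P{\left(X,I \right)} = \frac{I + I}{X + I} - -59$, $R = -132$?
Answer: $\frac{12791928478}{53349187} \approx 239.78$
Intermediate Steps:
$P{\left(X,I \right)} = 59 + \frac{2 I}{I + X}$ ($P{\left(X,I \right)} = \frac{2 I}{I + X} + 59 = 59 + \frac{2 I}{I + X}$)
$\frac{15414}{-24779} + \frac{14788}{P{\left(27,R \right)}} = \frac{15414}{-24779} + \frac{14788}{\frac{1}{-132 + 27} \left(59 \cdot 27 + 61 \left(-132\right)\right)} = 15414 \left(- \frac{1}{24779}\right) + \frac{14788}{\frac{1}{-105} \left(1593 - 8052\right)} = - \frac{15414}{24779} + \frac{14788}{\left(- \frac{1}{105}\right) \left(-6459\right)} = - \frac{15414}{24779} + \frac{14788}{\frac{2153}{35}} = - \frac{15414}{24779} + 14788 \cdot \frac{35}{2153} = - \frac{15414}{24779} + \frac{517580}{2153} = \frac{12791928478}{53349187}$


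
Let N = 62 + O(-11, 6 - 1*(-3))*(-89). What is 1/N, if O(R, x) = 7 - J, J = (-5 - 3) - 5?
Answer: -1/1718 ≈ -0.00058207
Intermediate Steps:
J = -13 (J = -8 - 5 = -13)
O(R, x) = 20 (O(R, x) = 7 - 1*(-13) = 7 + 13 = 20)
N = -1718 (N = 62 + 20*(-89) = 62 - 1780 = -1718)
1/N = 1/(-1718) = -1/1718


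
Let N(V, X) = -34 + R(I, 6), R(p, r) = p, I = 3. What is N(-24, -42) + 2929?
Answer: 2898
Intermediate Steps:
N(V, X) = -31 (N(V, X) = -34 + 3 = -31)
N(-24, -42) + 2929 = -31 + 2929 = 2898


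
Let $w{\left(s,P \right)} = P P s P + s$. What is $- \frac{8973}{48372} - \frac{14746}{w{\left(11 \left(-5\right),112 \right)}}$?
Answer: $- \frac{230880080641}{1245919135780} \approx -0.18531$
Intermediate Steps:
$w{\left(s,P \right)} = s + s P^{3}$ ($w{\left(s,P \right)} = P^{2} s P + s = s P^{2} P + s = s P^{3} + s = s + s P^{3}$)
$- \frac{8973}{48372} - \frac{14746}{w{\left(11 \left(-5\right),112 \right)}} = - \frac{8973}{48372} - \frac{14746}{11 \left(-5\right) \left(1 + 112^{3}\right)} = \left(-8973\right) \frac{1}{48372} - \frac{14746}{\left(-55\right) \left(1 + 1404928\right)} = - \frac{2991}{16124} - \frac{14746}{\left(-55\right) 1404929} = - \frac{2991}{16124} - \frac{14746}{-77271095} = - \frac{2991}{16124} - - \frac{14746}{77271095} = - \frac{2991}{16124} + \frac{14746}{77271095} = - \frac{230880080641}{1245919135780}$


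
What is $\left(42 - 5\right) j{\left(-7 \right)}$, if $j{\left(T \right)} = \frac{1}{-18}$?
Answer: $- \frac{37}{18} \approx -2.0556$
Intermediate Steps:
$j{\left(T \right)} = - \frac{1}{18}$
$\left(42 - 5\right) j{\left(-7 \right)} = \left(42 - 5\right) \left(- \frac{1}{18}\right) = 37 \left(- \frac{1}{18}\right) = - \frac{37}{18}$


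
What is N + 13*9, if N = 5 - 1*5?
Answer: 117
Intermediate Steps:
N = 0 (N = 5 - 5 = 0)
N + 13*9 = 0 + 13*9 = 0 + 117 = 117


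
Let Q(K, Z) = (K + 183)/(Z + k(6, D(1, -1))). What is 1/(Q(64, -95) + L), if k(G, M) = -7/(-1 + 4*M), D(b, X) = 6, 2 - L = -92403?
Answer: 2192/202546079 ≈ 1.0822e-5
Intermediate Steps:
L = 92405 (L = 2 - 1*(-92403) = 2 + 92403 = 92405)
Q(K, Z) = (183 + K)/(-7/23 + Z) (Q(K, Z) = (K + 183)/(Z - 7/(-1 + 4*6)) = (183 + K)/(Z - 7/(-1 + 24)) = (183 + K)/(Z - 7/23) = (183 + K)/(-7/23 + Z))
1/(Q(64, -95) + L) = 1/(23*(183 + 64)/(-7 + 23*(-95)) + 92405) = 1/(23*247/(-7 - 2185) + 92405) = 1/(23*247/(-2192) + 92405) = 1/(23*(-1/2192)*247 + 92405) = 1/(-5681/2192 + 92405) = 1/(202546079/2192) = 2192/202546079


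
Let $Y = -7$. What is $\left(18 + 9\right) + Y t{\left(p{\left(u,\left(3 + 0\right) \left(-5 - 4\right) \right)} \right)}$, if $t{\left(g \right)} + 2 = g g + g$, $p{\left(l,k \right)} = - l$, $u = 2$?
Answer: $27$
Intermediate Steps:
$t{\left(g \right)} = -2 + g + g^{2}$ ($t{\left(g \right)} = -2 + \left(g g + g\right) = -2 + \left(g^{2} + g\right) = -2 + \left(g + g^{2}\right) = -2 + g + g^{2}$)
$\left(18 + 9\right) + Y t{\left(p{\left(u,\left(3 + 0\right) \left(-5 - 4\right) \right)} \right)} = \left(18 + 9\right) - 7 \left(-2 - 2 + \left(\left(-1\right) 2\right)^{2}\right) = 27 - 7 \left(-2 - 2 + \left(-2\right)^{2}\right) = 27 - 7 \left(-2 - 2 + 4\right) = 27 - 0 = 27 + 0 = 27$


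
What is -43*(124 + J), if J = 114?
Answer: -10234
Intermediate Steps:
-43*(124 + J) = -43*(124 + 114) = -43*238 = -10234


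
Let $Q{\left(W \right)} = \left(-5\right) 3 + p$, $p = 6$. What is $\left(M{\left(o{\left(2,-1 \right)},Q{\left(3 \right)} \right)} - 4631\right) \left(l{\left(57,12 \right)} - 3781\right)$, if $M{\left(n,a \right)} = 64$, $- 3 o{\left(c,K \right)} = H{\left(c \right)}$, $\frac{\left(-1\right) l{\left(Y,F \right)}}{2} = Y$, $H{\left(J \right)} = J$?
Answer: $17788465$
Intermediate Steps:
$l{\left(Y,F \right)} = - 2 Y$
$o{\left(c,K \right)} = - \frac{c}{3}$
$Q{\left(W \right)} = -9$ ($Q{\left(W \right)} = \left(-5\right) 3 + 6 = -15 + 6 = -9$)
$\left(M{\left(o{\left(2,-1 \right)},Q{\left(3 \right)} \right)} - 4631\right) \left(l{\left(57,12 \right)} - 3781\right) = \left(64 - 4631\right) \left(\left(-2\right) 57 - 3781\right) = - 4567 \left(-114 - 3781\right) = \left(-4567\right) \left(-3895\right) = 17788465$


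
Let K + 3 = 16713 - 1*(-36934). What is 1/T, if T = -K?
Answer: -1/53644 ≈ -1.8641e-5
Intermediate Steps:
K = 53644 (K = -3 + (16713 - 1*(-36934)) = -3 + (16713 + 36934) = -3 + 53647 = 53644)
T = -53644 (T = -1*53644 = -53644)
1/T = 1/(-53644) = -1/53644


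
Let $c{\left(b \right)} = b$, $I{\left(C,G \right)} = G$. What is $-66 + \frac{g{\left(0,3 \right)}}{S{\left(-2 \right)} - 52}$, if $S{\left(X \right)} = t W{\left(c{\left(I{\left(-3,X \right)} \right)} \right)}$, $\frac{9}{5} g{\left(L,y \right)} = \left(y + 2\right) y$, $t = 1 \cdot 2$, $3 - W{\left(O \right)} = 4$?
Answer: $- \frac{10717}{162} \approx -66.154$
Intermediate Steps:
$W{\left(O \right)} = -1$ ($W{\left(O \right)} = 3 - 4 = -1$)
$t = 2$
$g{\left(L,y \right)} = \frac{5 y \left(2 + y\right)}{9}$ ($g{\left(L,y \right)} = \frac{5 \left(y + 2\right) y}{9} = \frac{5 \left(2 + y\right) y}{9} = \frac{5 y \left(2 + y\right)}{9}$)
$S{\left(X \right)} = -2$ ($S{\left(X \right)} = 2 \left(-1\right) = -2$)
$-66 + \frac{g{\left(0,3 \right)}}{S{\left(-2 \right)} - 52} = -66 + \frac{\frac{5}{9} \cdot 3 \left(2 + 3\right)}{-2 - 52} = -66 + \frac{\frac{5}{9} \cdot 3 \cdot 5}{-54} = -66 - \frac{25}{162} = - \frac{10717}{162}$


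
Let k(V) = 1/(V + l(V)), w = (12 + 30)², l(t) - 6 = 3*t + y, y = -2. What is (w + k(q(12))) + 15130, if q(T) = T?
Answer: 878489/52 ≈ 16894.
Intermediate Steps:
l(t) = 4 + 3*t (l(t) = 6 + (3*t - 2) = 6 + (-2 + 3*t) = 4 + 3*t)
w = 1764 (w = 42² = 1764)
k(V) = 1/(4 + 4*V) (k(V) = 1/(V + (4 + 3*V)) = 1/(4 + 4*V))
(w + k(q(12))) + 15130 = (1764 + 1/(4*(1 + 12))) + 15130 = (1764 + (¼)/13) + 15130 = (1764 + (¼)*(1/13)) + 15130 = (1764 + 1/52) + 15130 = 91729/52 + 15130 = 878489/52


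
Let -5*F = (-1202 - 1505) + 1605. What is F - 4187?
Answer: -19833/5 ≈ -3966.6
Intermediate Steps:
F = 1102/5 (F = -((-1202 - 1505) + 1605)/5 = -(-2707 + 1605)/5 = -⅕*(-1102) = 1102/5 ≈ 220.40)
F - 4187 = 1102/5 - 4187 = -19833/5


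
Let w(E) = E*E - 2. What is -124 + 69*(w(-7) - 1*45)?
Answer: 14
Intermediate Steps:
w(E) = -2 + E² (w(E) = E² - 2 = -2 + E²)
-124 + 69*(w(-7) - 1*45) = -124 + 69*((-2 + (-7)²) - 1*45) = -124 + 69*((-2 + 49) - 45) = -124 + 69*(47 - 45) = -124 + 69*2 = -124 + 138 = 14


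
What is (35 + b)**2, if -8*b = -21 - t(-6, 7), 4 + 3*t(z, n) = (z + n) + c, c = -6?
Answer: 22201/16 ≈ 1387.6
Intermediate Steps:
t(z, n) = -10/3 + n/3 + z/3 (t(z, n) = -4/3 + ((z + n) - 6)/3 = -4/3 + ((n + z) - 6)/3 = -4/3 + (-6 + n + z)/3 = -4/3 + (-2 + n/3 + z/3) = -10/3 + n/3 + z/3)
b = 9/4 (b = -(-21 - (-10/3 + (1/3)*7 + (1/3)*(-6)))/8 = -(-21 - (-10/3 + 7/3 - 2))/8 = -(-21 - 1*(-3))/8 = -(-21 + 3)/8 = -1/8*(-18) = 9/4 ≈ 2.2500)
(35 + b)**2 = (35 + 9/4)**2 = (149/4)**2 = 22201/16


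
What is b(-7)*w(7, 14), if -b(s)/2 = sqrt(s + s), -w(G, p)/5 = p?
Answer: 140*I*sqrt(14) ≈ 523.83*I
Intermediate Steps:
w(G, p) = -5*p
b(s) = -2*sqrt(2)*sqrt(s) (b(s) = -2*sqrt(s + s) = -2*sqrt(2)*sqrt(s))
b(-7)*w(7, 14) = (-2*sqrt(2)*sqrt(-7))*(-5*14) = -2*sqrt(2)*I*sqrt(7)*(-70) = -2*I*sqrt(14)*(-70) = 140*I*sqrt(14)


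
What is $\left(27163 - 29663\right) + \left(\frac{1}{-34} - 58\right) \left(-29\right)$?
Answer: $- \frac{27783}{34} \approx -817.15$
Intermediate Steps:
$\left(27163 - 29663\right) + \left(\frac{1}{-34} - 58\right) \left(-29\right) = -2500 + \left(- \frac{1}{34} - 58\right) \left(-29\right) = -2500 - - \frac{57217}{34} = -2500 + \frac{57217}{34} = - \frac{27783}{34}$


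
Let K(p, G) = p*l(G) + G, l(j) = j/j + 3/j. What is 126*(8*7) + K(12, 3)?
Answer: 7083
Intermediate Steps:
l(j) = 1 + 3/j
K(p, G) = G + p*(3 + G)/G (K(p, G) = p*((3 + G)/G) + G = p*(3 + G)/G + G = G + p*(3 + G)/G)
126*(8*7) + K(12, 3) = 126*(8*7) + (3 + 12 + 3*12/3) = 126*56 + (3 + 12 + 3*12*(⅓)) = 7056 + (3 + 12 + 12) = 7056 + 27 = 7083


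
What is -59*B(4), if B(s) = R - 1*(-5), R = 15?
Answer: -1180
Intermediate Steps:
B(s) = 20 (B(s) = 15 - 1*(-5) = 15 + 5 = 20)
-59*B(4) = -59*20 = -1180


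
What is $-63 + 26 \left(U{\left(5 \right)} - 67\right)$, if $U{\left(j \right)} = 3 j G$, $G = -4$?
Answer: $-3365$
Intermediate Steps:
$U{\left(j \right)} = - 12 j$ ($U{\left(j \right)} = 3 j \left(-4\right) = - 12 j$)
$-63 + 26 \left(U{\left(5 \right)} - 67\right) = -63 + 26 \left(\left(-12\right) 5 - 67\right) = -63 + 26 \left(-60 - 67\right) = -63 + 26 \left(-127\right) = -63 - 3302 = -3365$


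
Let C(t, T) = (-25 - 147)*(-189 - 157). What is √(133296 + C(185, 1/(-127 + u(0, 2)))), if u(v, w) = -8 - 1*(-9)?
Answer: 2*√48202 ≈ 439.10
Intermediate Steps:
u(v, w) = 1 (u(v, w) = -8 + 9 = 1)
C(t, T) = 59512 (C(t, T) = -172*(-346) = 59512)
√(133296 + C(185, 1/(-127 + u(0, 2)))) = √(133296 + 59512) = √192808 = 2*√48202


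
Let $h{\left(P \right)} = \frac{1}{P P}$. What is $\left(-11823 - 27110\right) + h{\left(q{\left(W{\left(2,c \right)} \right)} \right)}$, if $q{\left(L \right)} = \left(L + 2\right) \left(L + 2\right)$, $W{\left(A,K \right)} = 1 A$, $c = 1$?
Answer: $- \frac{9966847}{256} \approx -38933.0$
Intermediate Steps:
$W{\left(A,K \right)} = A$
$q{\left(L \right)} = \left(2 + L\right)^{2}$ ($q{\left(L \right)} = \left(2 + L\right) \left(2 + L\right) = \left(2 + L\right)^{2}$)
$h{\left(P \right)} = \frac{1}{P^{2}}$
$\left(-11823 - 27110\right) + h{\left(q{\left(W{\left(2,c \right)} \right)} \right)} = \left(-11823 - 27110\right) + \frac{1}{\left(2 + 2\right)^{4}} = -38933 + \frac{1}{256} = - \frac{9966847}{256}$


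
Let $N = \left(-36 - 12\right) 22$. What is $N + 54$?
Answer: $-1002$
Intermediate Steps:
$N = -1056$ ($N = \left(-48\right) 22 = -1056$)
$N + 54 = -1056 + 54 = -1002$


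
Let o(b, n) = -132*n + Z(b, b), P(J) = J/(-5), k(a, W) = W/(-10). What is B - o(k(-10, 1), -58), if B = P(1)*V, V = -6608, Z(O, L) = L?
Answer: -63343/10 ≈ -6334.3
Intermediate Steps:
k(a, W) = -W/10 (k(a, W) = W*(-1/10) = -W/10)
P(J) = -J/5 (P(J) = J*(-1/5) = -J/5)
o(b, n) = b - 132*n (o(b, n) = -132*n + b = b - 132*n)
B = 6608/5 (B = -1/5*1*(-6608) = -1/5*(-6608) = 6608/5 ≈ 1321.6)
B - o(k(-10, 1), -58) = 6608/5 - (-1/10*1 - 132*(-58)) = 6608/5 - (-1/10 + 7656) = 6608/5 - 1*76559/10 = 6608/5 - 76559/10 = -63343/10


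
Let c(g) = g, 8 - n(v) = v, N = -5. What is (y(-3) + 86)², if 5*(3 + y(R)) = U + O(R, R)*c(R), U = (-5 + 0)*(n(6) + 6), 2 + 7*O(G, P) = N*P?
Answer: 6687396/1225 ≈ 5459.1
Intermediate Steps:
n(v) = 8 - v
O(G, P) = -2/7 - 5*P/7 (O(G, P) = -2/7 + (-5*P)/7 = -2/7 - 5*P/7)
U = -40 (U = (-5 + 0)*((8 - 1*6) + 6) = -5*((8 - 6) + 6) = -5*(2 + 6) = -5*8 = -40)
y(R) = -11 + R*(-2/7 - 5*R/7)/5 (y(R) = -3 + (-40 + (-2/7 - 5*R/7)*R)/5 = -3 + (-40 + R*(-2/7 - 5*R/7))/5 = -3 + (-8 + R*(-2/7 - 5*R/7)/5) = -11 + R*(-2/7 - 5*R/7)/5)
(y(-3) + 86)² = ((-11 - 1/35*(-3)*(2 + 5*(-3))) + 86)² = ((-11 - 1/35*(-3)*(2 - 15)) + 86)² = ((-11 - 1/35*(-3)*(-13)) + 86)² = ((-11 - 39/35) + 86)² = (-424/35 + 86)² = (2586/35)² = 6687396/1225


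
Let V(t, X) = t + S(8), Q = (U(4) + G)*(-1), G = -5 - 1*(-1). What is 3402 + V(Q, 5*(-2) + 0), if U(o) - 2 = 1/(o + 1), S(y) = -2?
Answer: 17009/5 ≈ 3401.8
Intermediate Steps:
U(o) = 2 + 1/(1 + o) (U(o) = 2 + 1/(o + 1) = 2 + 1/(1 + o))
G = -4 (G = -5 + 1 = -4)
Q = 9/5 (Q = ((3 + 2*4)/(1 + 4) - 4)*(-1) = ((3 + 8)/5 - 4)*(-1) = ((⅕)*11 - 4)*(-1) = (11/5 - 4)*(-1) = -9/5*(-1) = 9/5 ≈ 1.8000)
V(t, X) = -2 + t (V(t, X) = t - 2 = -2 + t)
3402 + V(Q, 5*(-2) + 0) = 3402 + (-2 + 9/5) = 3402 - ⅕ = 17009/5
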